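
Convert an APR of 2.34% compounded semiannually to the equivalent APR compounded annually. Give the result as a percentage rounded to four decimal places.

2.3537%

EAR = (1 + 0.0234/2)^2 − 1 = 0.023537.
Compounded annually, the equivalent nominal rate is the EAR itself: 2.3537%.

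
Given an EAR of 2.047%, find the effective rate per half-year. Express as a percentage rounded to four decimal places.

1.0183%

The per-half-year rate i satisfies (1 + i)^2 = 1 + 0.02047.
i = 1.02047^(1/2) − 1 = 0.0101832 = 1.0183%.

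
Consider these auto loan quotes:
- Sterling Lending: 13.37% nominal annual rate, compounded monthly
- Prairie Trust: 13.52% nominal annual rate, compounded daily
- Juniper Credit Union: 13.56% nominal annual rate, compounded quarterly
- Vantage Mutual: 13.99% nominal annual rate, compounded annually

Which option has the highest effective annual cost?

Sterling Lending: (1 + 0.1337/12)^12 − 1 = 14.221%
Prairie Trust: (1 + 0.1352/365)^365 − 1 = 14.474%
Juniper Credit Union: (1 + 0.1356/4)^4 − 1 = 14.265%
Vantage Mutual: compounded annually, EAR = 13.990%
The highest effective annual rate is Prairie Trust at 14.474%.

Prairie Trust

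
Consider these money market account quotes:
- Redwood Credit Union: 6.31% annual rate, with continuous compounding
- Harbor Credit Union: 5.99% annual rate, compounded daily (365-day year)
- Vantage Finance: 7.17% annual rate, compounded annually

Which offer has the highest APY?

Redwood Credit Union: e^0.0631 − 1 = 6.513%
Harbor Credit Union: (1 + 0.0599/365)^365 − 1 = 6.173%
Vantage Finance: compounded annually, EAR = 7.170%
The highest effective annual rate is Vantage Finance at 7.170%.

Vantage Finance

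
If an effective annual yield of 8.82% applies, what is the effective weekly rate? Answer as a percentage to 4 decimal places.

The per-week rate i satisfies (1 + i)^52 = 1 + 0.0882.
i = 1.0882^(1/52) − 1 = 0.0016268 = 0.1627%.

0.1627%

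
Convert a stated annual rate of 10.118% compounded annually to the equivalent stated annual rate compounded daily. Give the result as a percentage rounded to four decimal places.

Compounded annually, EAR = nominal = 0.101180.
Solve (1 + r/365)^365 = 1.101180: r/365 = 1.101180^(1/365) − 1 = 0.000264, so r = 0.096395 = 9.6395%.

9.6395%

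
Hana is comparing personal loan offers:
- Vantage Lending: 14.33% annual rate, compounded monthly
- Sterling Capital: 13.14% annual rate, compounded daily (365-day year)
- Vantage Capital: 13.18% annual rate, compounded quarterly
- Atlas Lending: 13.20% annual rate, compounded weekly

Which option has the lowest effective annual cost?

Vantage Capital

Vantage Lending: (1 + 0.1433/12)^12 − 1 = 15.310%
Sterling Capital: (1 + 0.1314/365)^365 − 1 = 14.040%
Vantage Capital: (1 + 0.1318/4)^4 − 1 = 13.846%
Atlas Lending: (1 + 0.1320/52)^52 − 1 = 14.092%
The lowest effective annual rate is Vantage Capital at 13.846%.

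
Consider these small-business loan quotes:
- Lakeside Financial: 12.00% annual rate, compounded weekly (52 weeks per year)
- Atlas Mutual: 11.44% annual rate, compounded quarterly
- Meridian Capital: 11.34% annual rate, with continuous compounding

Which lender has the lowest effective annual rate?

Atlas Mutual

Lakeside Financial: (1 + 0.1200/52)^52 − 1 = 12.734%
Atlas Mutual: (1 + 0.1144/4)^4 − 1 = 11.940%
Meridian Capital: e^0.1134 − 1 = 12.008%
The lowest effective annual rate is Atlas Mutual at 11.940%.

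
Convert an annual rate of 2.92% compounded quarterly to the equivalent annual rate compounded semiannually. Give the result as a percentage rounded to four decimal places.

2.9307%

EAR = (1 + 0.0292/4)^4 − 1 = 0.029521.
Solve (1 + r/2)^2 = 1.029521: r/2 = 1.029521^(1/2) − 1 = 0.014653, so r = 0.029307 = 2.9307%.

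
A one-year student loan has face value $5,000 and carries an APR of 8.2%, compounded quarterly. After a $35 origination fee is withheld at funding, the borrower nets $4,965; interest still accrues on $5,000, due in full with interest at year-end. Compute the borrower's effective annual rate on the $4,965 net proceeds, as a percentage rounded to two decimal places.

Amount owed after one year: 5,000 × (1 + 0.082/4)^4 = 5,000 × 1.084556 = $5,422.78.
Effective rate on net proceeds: 5,422.78 / 4,965 − 1 = 0.092202 = 9.22%.

9.22%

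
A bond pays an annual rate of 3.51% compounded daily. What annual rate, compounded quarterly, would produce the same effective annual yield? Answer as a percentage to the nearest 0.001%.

3.525%

EAR = (1 + 0.0351/365)^365 − 1 = 0.035722.
Solve (1 + r/4)^4 = 1.035722: r/4 = 1.035722^(1/4) − 1 = 0.008813, so r = 0.035253 = 3.525%.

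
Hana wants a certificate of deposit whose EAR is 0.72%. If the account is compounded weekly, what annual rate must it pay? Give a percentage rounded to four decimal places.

(1 + r/52)^52 − 1 = 0.0072, so 1 + r/52 = 1.0072^(1/52).
r/52 = 0.000138, so r = 0.007175 = 0.7175%.

0.7175%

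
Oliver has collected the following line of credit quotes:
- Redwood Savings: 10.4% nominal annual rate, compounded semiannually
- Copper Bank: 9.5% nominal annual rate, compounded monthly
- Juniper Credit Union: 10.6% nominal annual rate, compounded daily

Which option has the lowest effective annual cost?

Copper Bank

Redwood Savings: (1 + 0.104/2)^2 − 1 = 10.670%
Copper Bank: (1 + 0.095/12)^12 − 1 = 9.925%
Juniper Credit Union: (1 + 0.106/365)^365 − 1 = 11.180%
The lowest effective annual rate is Copper Bank at 9.925%.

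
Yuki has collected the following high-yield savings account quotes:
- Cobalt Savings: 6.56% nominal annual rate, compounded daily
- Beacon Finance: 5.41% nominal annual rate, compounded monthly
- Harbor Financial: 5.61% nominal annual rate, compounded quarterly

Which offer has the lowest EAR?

Cobalt Savings: (1 + 0.0656/365)^365 − 1 = 6.779%
Beacon Finance: (1 + 0.0541/12)^12 − 1 = 5.546%
Harbor Financial: (1 + 0.0561/4)^4 − 1 = 5.729%
The lowest effective annual rate is Beacon Finance at 5.546%.

Beacon Finance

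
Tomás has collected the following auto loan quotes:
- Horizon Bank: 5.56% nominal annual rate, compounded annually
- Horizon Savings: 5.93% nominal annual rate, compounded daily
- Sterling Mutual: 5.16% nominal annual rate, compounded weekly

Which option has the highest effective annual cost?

Horizon Savings

Horizon Bank: compounded annually, EAR = 5.560%
Horizon Savings: (1 + 0.0593/365)^365 − 1 = 6.109%
Sterling Mutual: (1 + 0.0516/52)^52 − 1 = 5.293%
The highest effective annual rate is Horizon Savings at 6.109%.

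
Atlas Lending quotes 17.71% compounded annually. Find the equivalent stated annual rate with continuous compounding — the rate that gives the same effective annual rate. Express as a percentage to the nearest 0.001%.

Compounded annually, EAR = nominal = 0.177100.
Equivalent continuous rate: r = ln(1 + 0.177100) = 0.163054 = 16.305%.

16.305%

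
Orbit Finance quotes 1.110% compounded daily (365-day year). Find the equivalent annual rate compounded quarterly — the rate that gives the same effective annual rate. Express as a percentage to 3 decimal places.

1.112%

EAR = (1 + 0.01110/365)^365 − 1 = 0.011162.
Solve (1 + r/4)^4 = 1.011162: r/4 = 1.011162^(1/4) − 1 = 0.002779, so r = 0.011115 = 1.112%.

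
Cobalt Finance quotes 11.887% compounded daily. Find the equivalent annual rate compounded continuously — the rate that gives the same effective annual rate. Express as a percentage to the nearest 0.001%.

EAR = (1 + 0.11887/365)^365 − 1 = 0.126202.
Equivalent continuous rate: r = ln(1 + 0.126202) = 0.118851 = 11.885%.

11.885%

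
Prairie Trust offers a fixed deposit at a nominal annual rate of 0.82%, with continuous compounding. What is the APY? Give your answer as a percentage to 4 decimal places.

With continuous compounding, EAR = e^0.0082 − 1.
e^0.0082 = 1.008234, so EAR = 0.008234 = 0.8234%.

0.8234%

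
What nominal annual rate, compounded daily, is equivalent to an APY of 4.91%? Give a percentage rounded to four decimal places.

4.7936%

(1 + r/365)^365 − 1 = 0.0491, so 1 + r/365 = 1.0491^(1/365).
r/365 = 0.000131, so r = 0.047936 = 4.7936%.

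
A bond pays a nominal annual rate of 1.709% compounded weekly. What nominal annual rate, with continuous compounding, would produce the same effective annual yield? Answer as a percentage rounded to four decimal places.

EAR = (1 + 0.01709/52)^52 − 1 = 0.017234.
Equivalent continuous rate: r = ln(1 + 0.017234) = 0.017087 = 1.7087%.

1.7087%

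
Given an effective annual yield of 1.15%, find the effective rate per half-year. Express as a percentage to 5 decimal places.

The per-half-year rate i satisfies (1 + i)^2 = 1 + 0.0115.
i = 1.0115^(1/2) − 1 = 0.0057336 = 0.57336%.

0.57336%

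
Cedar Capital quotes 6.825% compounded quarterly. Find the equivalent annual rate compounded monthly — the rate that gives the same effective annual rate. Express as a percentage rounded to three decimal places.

6.787%

EAR = (1 + 0.06825/4)^4 − 1 = 0.070017.
Solve (1 + r/12)^12 = 1.070017: r/12 = 1.070017^(1/12) − 1 = 0.005655, so r = 0.067865 = 6.787%.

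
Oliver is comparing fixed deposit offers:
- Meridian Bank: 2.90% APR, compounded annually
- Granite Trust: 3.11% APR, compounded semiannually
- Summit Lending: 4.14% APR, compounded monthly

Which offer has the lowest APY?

Meridian Bank: compounded annually, EAR = 2.900%
Granite Trust: (1 + 0.0311/2)^2 − 1 = 3.134%
Summit Lending: (1 + 0.0414/12)^12 − 1 = 4.219%
The lowest effective annual rate is Meridian Bank at 2.900%.

Meridian Bank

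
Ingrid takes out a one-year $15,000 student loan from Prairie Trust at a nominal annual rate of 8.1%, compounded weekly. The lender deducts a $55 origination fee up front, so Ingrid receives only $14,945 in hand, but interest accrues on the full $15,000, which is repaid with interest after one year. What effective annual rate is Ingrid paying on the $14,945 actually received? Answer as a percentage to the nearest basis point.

8.83%

Amount owed after one year: 15,000 × (1 + 0.081/52)^52 = 15,000 × 1.084303 = $16,264.54.
Effective rate on net proceeds: 16,264.54 / 14,945 − 1 = 0.088293 = 8.83%.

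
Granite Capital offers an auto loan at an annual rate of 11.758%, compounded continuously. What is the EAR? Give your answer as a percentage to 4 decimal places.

12.4772%

With continuous compounding, EAR = e^0.11758 − 1.
e^0.11758 = 1.124772, so EAR = 0.124772 = 12.4772%.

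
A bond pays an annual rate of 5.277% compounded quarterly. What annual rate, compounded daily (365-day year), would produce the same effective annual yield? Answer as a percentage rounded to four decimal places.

EAR = (1 + 0.05277/4)^4 − 1 = 0.053823.
Solve (1 + r/365)^365 = 1.053823: r/365 = 1.053823^(1/365) − 1 = 0.000144, so r = 0.052429 = 5.2429%.

5.2429%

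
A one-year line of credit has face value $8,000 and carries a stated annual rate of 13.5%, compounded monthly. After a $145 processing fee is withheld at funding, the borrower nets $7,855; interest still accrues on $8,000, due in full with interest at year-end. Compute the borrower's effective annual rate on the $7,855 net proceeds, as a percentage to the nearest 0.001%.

Amount owed after one year: 8,000 × (1 + 0.135/12)^12 = 8,000 × 1.143674 = $9,149.40.
Effective rate on net proceeds: 9,149.40 / 7,855 − 1 = 0.164786 = 16.479%.

16.479%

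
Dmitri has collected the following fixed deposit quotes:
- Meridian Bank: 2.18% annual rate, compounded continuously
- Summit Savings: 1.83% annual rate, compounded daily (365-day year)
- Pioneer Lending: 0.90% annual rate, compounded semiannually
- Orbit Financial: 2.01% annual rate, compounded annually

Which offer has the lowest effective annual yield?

Pioneer Lending

Meridian Bank: e^0.0218 − 1 = 2.204%
Summit Savings: (1 + 0.0183/365)^365 − 1 = 1.847%
Pioneer Lending: (1 + 0.0090/2)^2 − 1 = 0.902%
Orbit Financial: compounded annually, EAR = 2.010%
The lowest effective annual rate is Pioneer Lending at 0.902%.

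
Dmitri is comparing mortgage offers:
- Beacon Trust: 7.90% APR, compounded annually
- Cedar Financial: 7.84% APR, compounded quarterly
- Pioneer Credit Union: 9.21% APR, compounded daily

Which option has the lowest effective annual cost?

Beacon Trust: compounded annually, EAR = 7.900%
Cedar Financial: (1 + 0.0784/4)^4 − 1 = 8.074%
Pioneer Credit Union: (1 + 0.0921/365)^365 − 1 = 9.646%
The lowest effective annual rate is Beacon Trust at 7.900%.

Beacon Trust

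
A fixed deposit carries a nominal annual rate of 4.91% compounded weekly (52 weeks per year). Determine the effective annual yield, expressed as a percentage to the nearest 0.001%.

EAR = (1 + 0.0491/52)^52 − 1.
= 1.050301 − 1 = 5.030%.

5.030%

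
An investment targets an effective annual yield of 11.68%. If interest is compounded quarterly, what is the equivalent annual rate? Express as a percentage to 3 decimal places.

(1 + r/4)^4 − 1 = 0.1168, so 1 + r/4 = 1.1168^(1/4).
r/4 = 0.028002, so r = 0.112007 = 11.201%.

11.201%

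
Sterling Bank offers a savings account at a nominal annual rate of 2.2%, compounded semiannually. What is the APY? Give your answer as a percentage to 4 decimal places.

2.2121%

EAR = (1 + 0.022/2)^2 − 1.
= (1 + 0.011000)^2 − 1 = 1.022121 − 1 = 2.2121%.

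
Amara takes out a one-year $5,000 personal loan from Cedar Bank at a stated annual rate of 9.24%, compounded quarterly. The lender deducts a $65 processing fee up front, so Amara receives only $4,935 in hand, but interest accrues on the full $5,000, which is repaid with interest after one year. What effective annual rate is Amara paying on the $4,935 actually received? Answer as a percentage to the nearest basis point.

Amount owed after one year: 5,000 × (1 + 0.0924/4)^4 = 5,000 × 1.095651 = $5,478.26.
Effective rate on net proceeds: 5,478.26 / 4,935 − 1 = 0.110082 = 11.01%.

11.01%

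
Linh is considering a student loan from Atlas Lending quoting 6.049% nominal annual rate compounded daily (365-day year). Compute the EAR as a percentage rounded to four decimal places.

EAR = (1 + 0.06049/365)^365 − 1.
= (1 + 0.000166)^365 − 1 = 1.062352 − 1 = 6.2352%.

6.2352%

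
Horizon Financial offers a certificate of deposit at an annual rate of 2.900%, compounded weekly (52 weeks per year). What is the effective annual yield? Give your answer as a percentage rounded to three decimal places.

2.942%

EAR = (1 + 0.02900/52)^52 − 1.
= (1 + 0.000558)^52 − 1 = 1.029416 − 1 = 2.942%.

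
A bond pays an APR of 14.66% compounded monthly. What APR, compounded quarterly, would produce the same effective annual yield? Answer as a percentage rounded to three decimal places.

14.840%

EAR = (1 + 0.1466/12)^12 − 1 = 0.156863.
Solve (1 + r/4)^4 = 1.156863: r/4 = 1.156863^(1/4) − 1 = 0.037100, so r = 0.148398 = 14.840%.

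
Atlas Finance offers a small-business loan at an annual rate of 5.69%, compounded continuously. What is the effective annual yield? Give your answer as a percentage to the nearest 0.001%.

With continuous compounding, EAR = e^0.0569 − 1.
e^0.0569 = 1.058550, so EAR = 0.058550 = 5.855%.

5.855%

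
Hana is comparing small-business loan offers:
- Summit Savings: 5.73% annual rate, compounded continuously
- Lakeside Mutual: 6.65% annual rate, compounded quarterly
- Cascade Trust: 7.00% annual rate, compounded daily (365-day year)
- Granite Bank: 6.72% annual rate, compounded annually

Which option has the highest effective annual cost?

Summit Savings: e^0.0573 − 1 = 5.897%
Lakeside Mutual: (1 + 0.0665/4)^4 − 1 = 6.818%
Cascade Trust: (1 + 0.0700/365)^365 − 1 = 7.250%
Granite Bank: compounded annually, EAR = 6.720%
The highest effective annual rate is Cascade Trust at 7.250%.

Cascade Trust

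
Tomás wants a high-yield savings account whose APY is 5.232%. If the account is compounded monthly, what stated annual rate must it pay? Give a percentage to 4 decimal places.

5.1106%

(1 + r/12)^12 − 1 = 0.05232, so 1 + r/12 = 1.05232^(1/12).
r/12 = 0.004259, so r = 0.051106 = 5.1106%.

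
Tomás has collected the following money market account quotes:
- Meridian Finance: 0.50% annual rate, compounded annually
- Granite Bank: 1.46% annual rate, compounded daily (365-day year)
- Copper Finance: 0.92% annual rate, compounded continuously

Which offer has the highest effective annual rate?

Meridian Finance: compounded annually, EAR = 0.500%
Granite Bank: (1 + 0.0146/365)^365 − 1 = 1.471%
Copper Finance: e^0.0092 − 1 = 0.924%
The highest effective annual rate is Granite Bank at 1.471%.

Granite Bank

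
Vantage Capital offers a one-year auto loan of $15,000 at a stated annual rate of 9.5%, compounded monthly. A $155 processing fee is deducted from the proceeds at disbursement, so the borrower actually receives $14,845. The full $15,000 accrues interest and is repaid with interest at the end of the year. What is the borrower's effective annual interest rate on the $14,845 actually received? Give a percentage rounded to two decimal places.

11.07%

Amount owed after one year: 15,000 × (1 + 0.095/12)^12 = 15,000 × 1.099248 = $16,488.71.
Effective rate on net proceeds: 16,488.71 / 14,845 − 1 = 0.110725 = 11.07%.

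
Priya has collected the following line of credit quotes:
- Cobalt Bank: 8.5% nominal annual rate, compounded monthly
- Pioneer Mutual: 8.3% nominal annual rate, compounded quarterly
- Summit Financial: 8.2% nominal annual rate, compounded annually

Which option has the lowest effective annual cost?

Summit Financial

Cobalt Bank: (1 + 0.085/12)^12 − 1 = 8.839%
Pioneer Mutual: (1 + 0.083/4)^4 − 1 = 8.562%
Summit Financial: compounded annually, EAR = 8.200%
The lowest effective annual rate is Summit Financial at 8.200%.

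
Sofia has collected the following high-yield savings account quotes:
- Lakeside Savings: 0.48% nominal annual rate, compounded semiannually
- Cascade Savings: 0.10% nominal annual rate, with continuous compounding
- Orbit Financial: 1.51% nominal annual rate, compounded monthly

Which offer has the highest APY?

Lakeside Savings: (1 + 0.0048/2)^2 − 1 = 0.481%
Cascade Savings: e^0.0010 − 1 = 0.100%
Orbit Financial: (1 + 0.0151/12)^12 − 1 = 1.520%
The highest effective annual rate is Orbit Financial at 1.520%.

Orbit Financial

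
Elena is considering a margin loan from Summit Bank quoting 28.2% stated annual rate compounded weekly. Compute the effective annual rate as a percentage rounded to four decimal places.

EAR = (1 + 0.282/52)^52 − 1.
= 1.324769 − 1 = 32.4769%.

32.4769%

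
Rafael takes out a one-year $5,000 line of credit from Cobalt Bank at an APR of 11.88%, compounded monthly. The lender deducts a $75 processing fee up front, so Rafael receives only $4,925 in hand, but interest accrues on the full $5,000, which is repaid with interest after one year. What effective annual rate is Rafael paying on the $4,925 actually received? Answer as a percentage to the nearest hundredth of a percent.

14.26%

Amount owed after one year: 5,000 × (1 + 0.1188/12)^12 = 5,000 × 1.125487 = $5,627.43.
Effective rate on net proceeds: 5,627.43 / 4,925 − 1 = 0.142626 = 14.26%.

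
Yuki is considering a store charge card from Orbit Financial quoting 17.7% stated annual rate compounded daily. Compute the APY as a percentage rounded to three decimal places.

EAR = (1 + 0.177/365)^365 − 1.
= (1 + 0.000485)^365 − 1 = 1.193580 − 1 = 19.358%.

19.358%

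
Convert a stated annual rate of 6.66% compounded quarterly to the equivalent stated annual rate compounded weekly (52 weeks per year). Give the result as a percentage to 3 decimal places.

6.609%

EAR = (1 + 0.0666/4)^4 − 1 = 0.068282.
Solve (1 + r/52)^52 = 1.068282: r/52 = 1.068282^(1/52) − 1 = 0.001271, so r = 0.066094 = 6.609%.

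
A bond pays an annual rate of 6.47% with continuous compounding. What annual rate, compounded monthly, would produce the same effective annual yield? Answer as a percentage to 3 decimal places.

EAR under continuous compounding: e^0.0647 − 1 = 0.066839.
Solve (1 + r/12)^12 = 1.066839: r/12 = 1.066839^(1/12) − 1 = 0.005406, so r = 0.064875 = 6.487%.

6.487%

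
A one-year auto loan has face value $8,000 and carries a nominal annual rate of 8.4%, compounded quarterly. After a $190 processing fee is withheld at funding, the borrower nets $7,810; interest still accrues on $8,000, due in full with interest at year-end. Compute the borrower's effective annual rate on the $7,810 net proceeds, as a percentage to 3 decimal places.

11.312%

Amount owed after one year: 8,000 × (1 + 0.084/4)^4 = 8,000 × 1.086683 = $8,693.47.
Effective rate on net proceeds: 8,693.47 / 7,810 − 1 = 0.113120 = 11.312%.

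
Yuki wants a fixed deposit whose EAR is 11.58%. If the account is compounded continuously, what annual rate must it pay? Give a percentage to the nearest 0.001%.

Continuous: nominal r satisfies e^r − 1 = 0.1158.
r = ln(1 + 0.1158) = ln(1.1158) = 0.109572 = 10.957%.

10.957%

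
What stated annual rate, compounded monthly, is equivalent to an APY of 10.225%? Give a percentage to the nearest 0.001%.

9.775%

(1 + r/12)^12 − 1 = 0.10225, so 1 + r/12 = 1.10225^(1/12).
r/12 = 0.008146, so r = 0.097750 = 9.775%.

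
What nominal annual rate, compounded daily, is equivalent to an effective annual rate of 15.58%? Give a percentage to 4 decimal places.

(1 + r/365)^365 − 1 = 0.1558, so 1 + r/365 = 1.1558^(1/365).
r/365 = 0.000397, so r = 0.144821 = 14.4821%.

14.4821%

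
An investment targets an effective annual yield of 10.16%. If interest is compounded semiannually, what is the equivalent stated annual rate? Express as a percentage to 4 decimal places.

(1 + r/2)^2 − 1 = 0.1016, so 1 + r/2 = 1.1016^(1/2).
r/2 = 0.049571, so r = 0.099143 = 9.9143%.

9.9143%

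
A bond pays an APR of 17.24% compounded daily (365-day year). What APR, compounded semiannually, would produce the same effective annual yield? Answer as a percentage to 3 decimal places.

18.000%

EAR = (1 + 0.1724/365)^365 − 1 = 0.188105.
Solve (1 + r/2)^2 = 1.188105: r/2 = 1.188105^(1/2) − 1 = 0.090002, so r = 0.180004 = 18.000%.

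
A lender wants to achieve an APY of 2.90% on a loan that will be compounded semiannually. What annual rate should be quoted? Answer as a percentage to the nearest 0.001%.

(1 + r/2)^2 − 1 = 0.0290, so 1 + r/2 = 1.0290^(1/2).
r/2 = 0.014396, so r = 0.028793 = 2.879%.

2.879%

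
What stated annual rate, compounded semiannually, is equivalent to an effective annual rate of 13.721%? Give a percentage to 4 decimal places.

(1 + r/2)^2 − 1 = 0.13721, so 1 + r/2 = 1.13721^(1/2).
r/2 = 0.066400, so r = 0.132801 = 13.2801%.

13.2801%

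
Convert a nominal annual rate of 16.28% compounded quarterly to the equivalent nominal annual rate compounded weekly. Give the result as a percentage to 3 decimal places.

EAR = (1 + 0.1628/4)^4 − 1 = 0.173011.
Solve (1 + r/52)^52 = 1.173011: r/52 = 1.173011^(1/52) − 1 = 0.003073, so r = 0.159819 = 15.982%.

15.982%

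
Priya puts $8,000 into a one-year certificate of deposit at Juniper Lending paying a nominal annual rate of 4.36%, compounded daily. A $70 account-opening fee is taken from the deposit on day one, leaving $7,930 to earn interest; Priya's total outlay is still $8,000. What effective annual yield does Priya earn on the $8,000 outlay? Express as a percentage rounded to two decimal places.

3.54%

Value after one year: 7,930 × (1 + 0.0436/365)^365 = 7,930 × 1.044562 = $8,283.37.
Effective yield on the $8,000 outlay: 8,283.37 / 8,000 − 1 = 0.035422 = 3.54%.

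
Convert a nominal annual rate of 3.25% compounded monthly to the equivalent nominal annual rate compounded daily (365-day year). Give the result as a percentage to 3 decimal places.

3.246%

EAR = (1 + 0.0325/12)^12 − 1 = 0.032989.
Solve (1 + r/365)^365 = 1.032989: r/365 = 1.032989^(1/365) − 1 = 0.000089, so r = 0.032458 = 3.246%.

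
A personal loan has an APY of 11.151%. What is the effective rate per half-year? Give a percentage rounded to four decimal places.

5.4282%

The per-half-year rate i satisfies (1 + i)^2 = 1 + 0.11151.
i = 1.11151^(1/2) − 1 = 0.0542817 = 5.4282%.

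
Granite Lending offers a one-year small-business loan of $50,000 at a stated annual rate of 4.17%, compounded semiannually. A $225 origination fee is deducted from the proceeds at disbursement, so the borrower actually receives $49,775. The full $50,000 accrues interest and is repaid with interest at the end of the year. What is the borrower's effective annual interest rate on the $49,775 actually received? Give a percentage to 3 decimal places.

Amount owed after one year: 50,000 × (1 + 0.0417/2)^2 = 50,000 × 1.042135 = $52,106.74.
Effective rate on net proceeds: 52,106.74 / 49,775 − 1 = 0.046846 = 4.685%.

4.685%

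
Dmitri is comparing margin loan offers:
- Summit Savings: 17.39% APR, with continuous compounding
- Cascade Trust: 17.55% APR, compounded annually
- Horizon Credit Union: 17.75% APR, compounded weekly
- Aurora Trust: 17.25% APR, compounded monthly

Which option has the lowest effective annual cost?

Cascade Trust

Summit Savings: e^0.1739 − 1 = 18.994%
Cascade Trust: compounded annually, EAR = 17.550%
Horizon Credit Union: (1 + 0.1775/52)^52 − 1 = 19.387%
Aurora Trust: (1 + 0.1725/12)^12 − 1 = 18.681%
The lowest effective annual rate is Cascade Trust at 17.550%.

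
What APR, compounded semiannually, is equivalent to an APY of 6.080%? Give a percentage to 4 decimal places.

(1 + r/2)^2 − 1 = 0.06080, so 1 + r/2 = 1.06080^(1/2).
r/2 = 0.029951, so r = 0.059903 = 5.9903%.

5.9903%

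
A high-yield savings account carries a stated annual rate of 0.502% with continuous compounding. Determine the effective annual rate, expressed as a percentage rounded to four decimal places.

0.5033%

With continuous compounding, EAR = e^0.00502 − 1.
e^0.00502 = 1.005033, so EAR = 0.005033 = 0.5033%.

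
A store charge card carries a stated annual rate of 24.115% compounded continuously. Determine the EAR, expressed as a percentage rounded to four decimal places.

With continuous compounding, EAR = e^0.24115 − 1.
e^0.24115 = 1.272712, so EAR = 0.272712 = 27.2712%.

27.2712%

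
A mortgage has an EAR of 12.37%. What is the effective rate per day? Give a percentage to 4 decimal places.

0.0320%

The per-day rate i satisfies (1 + i)^365 = 1 + 0.1237.
i = 1.1237^(1/365) − 1 = 0.0003196 = 0.0320%.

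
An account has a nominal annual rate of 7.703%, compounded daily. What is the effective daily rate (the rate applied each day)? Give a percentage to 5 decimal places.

0.02110%

With a nominal annual rate compounded daily, the periodic rate is the nominal rate divided by 365.
i = 0.07703 / 365 = 0.0002110 = 0.02110%.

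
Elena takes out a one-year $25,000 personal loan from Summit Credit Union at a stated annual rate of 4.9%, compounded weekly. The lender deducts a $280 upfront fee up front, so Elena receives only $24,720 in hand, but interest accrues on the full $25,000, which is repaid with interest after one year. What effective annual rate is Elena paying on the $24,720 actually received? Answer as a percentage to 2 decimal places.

Amount owed after one year: 25,000 × (1 + 0.049/52)^52 = 25,000 × 1.050196 = $26,254.90.
Effective rate on net proceeds: 26,254.90 / 24,720 − 1 = 0.062092 = 6.21%.

6.21%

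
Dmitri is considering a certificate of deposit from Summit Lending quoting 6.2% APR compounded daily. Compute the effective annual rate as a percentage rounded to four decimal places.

EAR = (1 + 0.062/365)^365 − 1.
= (1 + 0.000170)^365 − 1 = 1.063957 − 1 = 6.3957%.

6.3957%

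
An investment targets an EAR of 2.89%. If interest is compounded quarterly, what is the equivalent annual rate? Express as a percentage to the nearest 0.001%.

(1 + r/4)^4 − 1 = 0.0289, so 1 + r/4 = 1.0289^(1/4).
r/4 = 0.007148, so r = 0.028592 = 2.859%.

2.859%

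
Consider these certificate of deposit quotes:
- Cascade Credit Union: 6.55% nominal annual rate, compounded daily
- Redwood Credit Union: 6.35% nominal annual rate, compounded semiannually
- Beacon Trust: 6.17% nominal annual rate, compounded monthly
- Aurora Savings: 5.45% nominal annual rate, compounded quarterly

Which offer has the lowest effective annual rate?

Cascade Credit Union: (1 + 0.0655/365)^365 − 1 = 6.769%
Redwood Credit Union: (1 + 0.0635/2)^2 − 1 = 6.451%
Beacon Trust: (1 + 0.0617/12)^12 − 1 = 6.348%
Aurora Savings: (1 + 0.0545/4)^4 − 1 = 5.562%
The lowest effective annual rate is Aurora Savings at 5.562%.

Aurora Savings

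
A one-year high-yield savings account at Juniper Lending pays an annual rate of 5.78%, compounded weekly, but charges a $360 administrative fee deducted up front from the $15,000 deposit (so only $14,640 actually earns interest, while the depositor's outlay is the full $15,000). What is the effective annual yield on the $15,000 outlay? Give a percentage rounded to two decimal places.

3.40%

Value after one year: 14,640 × (1 + 0.0578/52)^52 = 14,640 × 1.059469 = $15,510.63.
Effective yield on the $15,000 outlay: 15,510.63 / 15,000 − 1 = 0.034042 = 3.40%.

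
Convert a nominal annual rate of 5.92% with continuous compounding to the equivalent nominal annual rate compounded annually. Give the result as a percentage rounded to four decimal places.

6.0987%

EAR under continuous compounding: e^0.0592 − 1 = 0.060987.
Compounded annually, the equivalent nominal rate is the EAR itself: 6.0987%.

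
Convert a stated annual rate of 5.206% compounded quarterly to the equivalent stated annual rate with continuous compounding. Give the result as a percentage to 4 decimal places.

5.1724%

EAR = (1 + 0.05206/4)^4 − 1 = 0.053085.
Equivalent continuous rate: r = ln(1 + 0.053085) = 0.051724 = 5.1724%.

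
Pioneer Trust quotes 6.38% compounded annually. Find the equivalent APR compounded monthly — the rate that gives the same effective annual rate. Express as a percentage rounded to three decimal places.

Compounded annually, EAR = nominal = 0.063800.
Solve (1 + r/12)^12 = 1.063800: r/12 = 1.063800^(1/12) − 1 = 0.005167, so r = 0.062007 = 6.201%.

6.201%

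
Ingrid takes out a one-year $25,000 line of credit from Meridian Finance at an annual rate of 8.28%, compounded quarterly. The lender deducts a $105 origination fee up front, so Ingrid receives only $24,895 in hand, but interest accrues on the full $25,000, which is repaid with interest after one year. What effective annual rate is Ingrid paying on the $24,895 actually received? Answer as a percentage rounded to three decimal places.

8.998%

Amount owed after one year: 25,000 × (1 + 0.0828/4)^4 = 25,000 × 1.085407 = $27,135.17.
Effective rate on net proceeds: 27,135.17 / 24,895 − 1 = 0.089985 = 8.998%.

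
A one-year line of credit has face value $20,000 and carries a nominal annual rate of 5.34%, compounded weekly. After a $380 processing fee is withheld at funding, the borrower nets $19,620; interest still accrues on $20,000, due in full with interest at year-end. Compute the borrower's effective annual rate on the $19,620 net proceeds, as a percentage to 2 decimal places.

Amount owed after one year: 20,000 × (1 + 0.0534/52)^52 = 20,000 × 1.054823 = $21,096.45.
Effective rate on net proceeds: 21,096.45 / 19,620 − 1 = 0.075252 = 7.53%.

7.53%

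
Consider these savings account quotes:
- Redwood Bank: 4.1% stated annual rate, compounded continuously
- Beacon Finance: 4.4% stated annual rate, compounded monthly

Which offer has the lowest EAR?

Redwood Bank

Redwood Bank: e^0.041 − 1 = 4.185%
Beacon Finance: (1 + 0.044/12)^12 − 1 = 4.490%
The lowest effective annual rate is Redwood Bank at 4.185%.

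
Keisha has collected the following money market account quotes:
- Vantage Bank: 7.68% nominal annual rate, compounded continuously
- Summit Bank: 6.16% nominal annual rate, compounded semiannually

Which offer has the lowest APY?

Vantage Bank: e^0.0768 − 1 = 7.983%
Summit Bank: (1 + 0.0616/2)^2 − 1 = 6.255%
The lowest effective annual rate is Summit Bank at 6.255%.

Summit Bank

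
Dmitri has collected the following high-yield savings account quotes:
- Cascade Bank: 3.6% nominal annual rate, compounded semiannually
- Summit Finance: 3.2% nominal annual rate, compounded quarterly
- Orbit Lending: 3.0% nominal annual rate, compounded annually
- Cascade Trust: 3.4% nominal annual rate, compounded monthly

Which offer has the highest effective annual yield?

Cascade Bank: (1 + 0.036/2)^2 − 1 = 3.632%
Summit Finance: (1 + 0.032/4)^4 − 1 = 3.239%
Orbit Lending: compounded annually, EAR = 3.000%
Cascade Trust: (1 + 0.034/12)^12 − 1 = 3.453%
The highest effective annual rate is Cascade Bank at 3.632%.

Cascade Bank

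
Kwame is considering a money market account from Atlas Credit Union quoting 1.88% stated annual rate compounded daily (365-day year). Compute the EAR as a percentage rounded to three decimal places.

EAR = (1 + 0.0188/365)^365 − 1.
= (1 + 0.000052)^365 − 1 = 1.018977 − 1 = 1.898%.

1.898%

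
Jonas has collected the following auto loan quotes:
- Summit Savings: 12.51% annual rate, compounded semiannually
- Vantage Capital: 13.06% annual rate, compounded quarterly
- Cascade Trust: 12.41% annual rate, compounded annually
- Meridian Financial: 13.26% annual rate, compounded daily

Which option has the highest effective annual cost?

Meridian Financial

Summit Savings: (1 + 0.1251/2)^2 − 1 = 12.901%
Vantage Capital: (1 + 0.1306/4)^4 − 1 = 13.714%
Cascade Trust: compounded annually, EAR = 12.410%
Meridian Financial: (1 + 0.1326/365)^365 − 1 = 14.177%
The highest effective annual rate is Meridian Financial at 14.177%.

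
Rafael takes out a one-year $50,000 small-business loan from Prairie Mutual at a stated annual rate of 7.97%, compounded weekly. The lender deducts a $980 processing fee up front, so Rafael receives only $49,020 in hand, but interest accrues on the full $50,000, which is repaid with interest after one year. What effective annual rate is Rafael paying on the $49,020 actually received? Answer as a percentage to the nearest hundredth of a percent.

Amount owed after one year: 50,000 × (1 + 0.0797/52)^52 = 50,000 × 1.082896 = $54,144.80.
Effective rate on net proceeds: 54,144.80 / 49,020 − 1 = 0.104545 = 10.45%.

10.45%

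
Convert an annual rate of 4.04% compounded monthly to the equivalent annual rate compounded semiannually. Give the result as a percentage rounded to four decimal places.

EAR = (1 + 0.0404/12)^12 − 1 = 0.041157.
Solve (1 + r/2)^2 = 1.041157: r/2 = 1.041157^(1/2) − 1 = 0.020371, so r = 0.040742 = 4.0742%.

4.0742%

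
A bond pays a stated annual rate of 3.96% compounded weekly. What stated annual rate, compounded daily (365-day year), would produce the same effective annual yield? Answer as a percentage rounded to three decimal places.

EAR = (1 + 0.0396/52)^52 − 1 = 0.040379.
Solve (1 + r/365)^365 = 1.040379: r/365 = 1.040379^(1/365) − 1 = 0.000108, so r = 0.039587 = 3.959%.

3.959%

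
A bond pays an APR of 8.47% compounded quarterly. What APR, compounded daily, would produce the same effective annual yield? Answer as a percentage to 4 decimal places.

EAR = (1 + 0.0847/4)^4 − 1 = 0.087428.
Solve (1 + r/365)^365 = 1.087428: r/365 = 1.087428^(1/365) − 1 = 0.000230, so r = 0.083825 = 8.3825%.

8.3825%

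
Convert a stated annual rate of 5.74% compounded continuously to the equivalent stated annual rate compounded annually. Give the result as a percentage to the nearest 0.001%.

5.908%

EAR under continuous compounding: e^0.0574 − 1 = 0.059079.
Compounded annually, the equivalent nominal rate is the EAR itself: 5.908%.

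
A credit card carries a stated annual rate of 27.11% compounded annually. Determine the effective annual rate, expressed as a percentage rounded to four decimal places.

27.1100%

Annual compounding means the effective rate equals the nominal rate: 27.1100%.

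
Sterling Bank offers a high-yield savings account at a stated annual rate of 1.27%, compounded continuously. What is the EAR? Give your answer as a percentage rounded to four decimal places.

1.2781%

With continuous compounding, EAR = e^0.0127 − 1.
e^0.0127 = 1.012781, so EAR = 0.012781 = 1.2781%.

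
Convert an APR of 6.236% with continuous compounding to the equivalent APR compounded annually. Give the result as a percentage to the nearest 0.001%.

EAR under continuous compounding: e^0.06236 − 1 = 0.064345.
Compounded annually, the equivalent nominal rate is the EAR itself: 6.435%.

6.435%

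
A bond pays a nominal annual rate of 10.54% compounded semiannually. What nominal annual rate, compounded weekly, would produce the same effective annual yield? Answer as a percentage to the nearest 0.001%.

EAR = (1 + 0.1054/2)^2 − 1 = 0.108177.
Solve (1 + r/52)^52 = 1.108177: r/52 = 1.108177^(1/52) − 1 = 0.001977, so r = 0.102818 = 10.282%.

10.282%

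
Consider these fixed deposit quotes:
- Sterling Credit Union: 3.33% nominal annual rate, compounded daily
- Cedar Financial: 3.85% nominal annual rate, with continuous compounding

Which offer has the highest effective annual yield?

Sterling Credit Union: (1 + 0.0333/365)^365 − 1 = 3.386%
Cedar Financial: e^0.0385 − 1 = 3.925%
The highest effective annual rate is Cedar Financial at 3.925%.

Cedar Financial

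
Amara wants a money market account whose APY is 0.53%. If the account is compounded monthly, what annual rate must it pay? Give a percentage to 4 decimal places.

0.5287%

(1 + r/12)^12 − 1 = 0.0053, so 1 + r/12 = 1.0053^(1/12).
r/12 = 0.000441, so r = 0.005287 = 0.5287%.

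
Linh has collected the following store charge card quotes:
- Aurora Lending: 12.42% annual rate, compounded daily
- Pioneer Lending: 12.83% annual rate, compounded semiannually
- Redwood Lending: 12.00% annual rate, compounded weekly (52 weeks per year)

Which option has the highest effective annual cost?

Pioneer Lending

Aurora Lending: (1 + 0.1242/365)^365 − 1 = 13.222%
Pioneer Lending: (1 + 0.1283/2)^2 − 1 = 13.242%
Redwood Lending: (1 + 0.1200/52)^52 − 1 = 12.734%
The highest effective annual rate is Pioneer Lending at 13.242%.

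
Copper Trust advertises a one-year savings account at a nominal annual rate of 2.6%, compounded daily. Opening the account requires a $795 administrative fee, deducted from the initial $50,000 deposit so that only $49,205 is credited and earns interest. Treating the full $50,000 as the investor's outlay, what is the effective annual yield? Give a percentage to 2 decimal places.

1.00%

Value after one year: 49,205 × (1 + 0.026/365)^365 = 49,205 × 1.026340 = $50,501.06.
Effective yield on the $50,000 outlay: 50,501.06 / 50,000 − 1 = 0.010021 = 1.00%.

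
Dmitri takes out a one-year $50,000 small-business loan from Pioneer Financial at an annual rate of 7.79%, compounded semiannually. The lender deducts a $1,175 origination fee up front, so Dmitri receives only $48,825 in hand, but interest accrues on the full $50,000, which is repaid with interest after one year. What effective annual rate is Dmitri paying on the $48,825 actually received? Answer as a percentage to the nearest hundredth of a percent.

Amount owed after one year: 50,000 × (1 + 0.0779/2)^2 = 50,000 × 1.079417 = $53,970.86.
Effective rate on net proceeds: 53,970.86 / 48,825 − 1 = 0.105394 = 10.54%.

10.54%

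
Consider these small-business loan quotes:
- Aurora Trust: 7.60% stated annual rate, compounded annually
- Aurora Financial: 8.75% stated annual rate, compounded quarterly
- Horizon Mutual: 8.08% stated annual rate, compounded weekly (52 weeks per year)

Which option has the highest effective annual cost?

Aurora Financial

Aurora Trust: compounded annually, EAR = 7.600%
Aurora Financial: (1 + 0.0875/4)^4 − 1 = 9.041%
Horizon Mutual: (1 + 0.0808/52)^52 − 1 = 8.409%
The highest effective annual rate is Aurora Financial at 9.041%.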